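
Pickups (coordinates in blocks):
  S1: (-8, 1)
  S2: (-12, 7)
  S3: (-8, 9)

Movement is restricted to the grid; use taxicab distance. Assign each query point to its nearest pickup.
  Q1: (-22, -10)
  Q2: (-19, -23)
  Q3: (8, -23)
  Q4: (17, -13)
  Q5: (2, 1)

Q1 at (-22, -10):
  S1: |14| + |11| = 14 + 11 = 25 blocks
  S2: |10| + |17| = 10 + 17 = 27 blocks
  S3: |14| + |19| = 14 + 19 = 33 blocks
  → nearest: S1 (25 blocks)
Q2 at (-19, -23):
  S1: |11| + |24| = 11 + 24 = 35 blocks
  S2: |7| + |30| = 7 + 30 = 37 blocks
  S3: |11| + |32| = 11 + 32 = 43 blocks
  → nearest: S1 (35 blocks)
Q3 at (8, -23):
  S1: |-16| + |24| = 16 + 24 = 40 blocks
  S2: |-20| + |30| = 20 + 30 = 50 blocks
  S3: |-16| + |32| = 16 + 32 = 48 blocks
  → nearest: S1 (40 blocks)
Q4 at (17, -13):
  S1: |-25| + |14| = 25 + 14 = 39 blocks
  S2: |-29| + |20| = 29 + 20 = 49 blocks
  S3: |-25| + |22| = 25 + 22 = 47 blocks
  → nearest: S1 (39 blocks)
Q5 at (2, 1):
  S1: |-10| + |0| = 10 + 0 = 10 blocks
  S2: |-14| + |6| = 14 + 6 = 20 blocks
  S3: |-10| + |8| = 10 + 8 = 18 blocks
  → nearest: S1 (10 blocks)

Q1→S1; Q2→S1; Q3→S1; Q4→S1; Q5→S1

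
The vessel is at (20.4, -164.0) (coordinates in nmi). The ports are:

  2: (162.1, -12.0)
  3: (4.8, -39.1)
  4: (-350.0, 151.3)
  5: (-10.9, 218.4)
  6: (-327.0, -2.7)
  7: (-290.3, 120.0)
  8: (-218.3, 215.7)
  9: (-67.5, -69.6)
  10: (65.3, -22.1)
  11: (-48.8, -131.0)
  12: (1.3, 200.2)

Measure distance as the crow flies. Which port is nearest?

Distances from (20.4, -164.0):
2: 207.8 nmi
3: 125.9 nmi
4: 486.4 nmi
5: 383.7 nmi
6: 383.0 nmi
7: 420.9 nmi
8: 448.5 nmi
9: 129.0 nmi
10: 148.8 nmi
11: 76.7 nmi
12: 364.7 nmi
Minimum: 11 at 76.7 nmi.

11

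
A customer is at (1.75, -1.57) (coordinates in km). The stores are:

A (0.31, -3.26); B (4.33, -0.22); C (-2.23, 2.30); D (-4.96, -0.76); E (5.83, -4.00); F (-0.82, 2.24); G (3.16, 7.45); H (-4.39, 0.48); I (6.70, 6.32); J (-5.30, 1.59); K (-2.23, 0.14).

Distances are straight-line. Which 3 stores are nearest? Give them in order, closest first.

Distances from (1.75, -1.57):
A: 2.22 km
B: 2.91 km
C: 5.55 km
D: 6.76 km
E: 4.75 km
F: 4.60 km
G: 9.13 km
H: 6.47 km
I: 9.31 km
J: 7.73 km
K: 4.33 km
Sorted: A (2.22 km) < B (2.91 km) < K (4.33 km) < F (4.60 km) < E (4.75 km) < …

A, B, K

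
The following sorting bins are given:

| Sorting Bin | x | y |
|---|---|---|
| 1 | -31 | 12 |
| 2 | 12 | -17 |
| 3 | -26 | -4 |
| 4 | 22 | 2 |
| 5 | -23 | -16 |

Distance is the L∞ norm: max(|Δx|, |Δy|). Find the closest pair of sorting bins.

3 and 5

Pairwise distances:
1–2: max(|43|, |-29|) = 43
1–3: max(|5|, |-16|) = 16
1–4: max(|53|, |-10|) = 53
1–5: max(|8|, |-28|) = 28
2–3: max(|-38|, |13|) = 38
2–4: max(|10|, |19|) = 19
2–5: max(|-35|, |1|) = 35
3–4: max(|48|, |6|) = 48
3–5: max(|3|, |-12|) = 12
4–5: max(|-45|, |-18|) = 45
Closest pair: 3–5 at 12.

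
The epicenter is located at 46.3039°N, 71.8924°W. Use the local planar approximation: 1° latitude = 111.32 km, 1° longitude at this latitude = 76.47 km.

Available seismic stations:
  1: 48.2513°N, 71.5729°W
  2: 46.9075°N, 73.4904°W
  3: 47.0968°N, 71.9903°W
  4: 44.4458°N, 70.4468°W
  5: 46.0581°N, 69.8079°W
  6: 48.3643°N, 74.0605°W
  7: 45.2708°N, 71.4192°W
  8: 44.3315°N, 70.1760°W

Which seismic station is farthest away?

Distances from 46.3039°N, 71.8924°W:
1: 218.1570 km
2: 139.4542 km
3: 88.5825 km
4: 234.5304 km
5: 161.7331 km
6: 283.0116 km
7: 120.5632 km
8: 255.8071 km
Maximum: 6 at 283.0116 km.

6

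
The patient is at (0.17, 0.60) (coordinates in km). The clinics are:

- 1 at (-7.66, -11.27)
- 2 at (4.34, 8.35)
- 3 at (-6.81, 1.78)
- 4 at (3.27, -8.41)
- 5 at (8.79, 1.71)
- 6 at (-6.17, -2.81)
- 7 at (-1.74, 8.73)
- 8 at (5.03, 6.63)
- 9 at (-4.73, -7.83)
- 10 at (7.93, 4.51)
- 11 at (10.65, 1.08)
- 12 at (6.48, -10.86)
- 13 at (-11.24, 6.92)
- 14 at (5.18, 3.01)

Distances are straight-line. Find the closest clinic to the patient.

14

Distances from (0.17, 0.60):
1: 14.220 km
2: 8.801 km
3: 7.079 km
4: 9.528 km
5: 8.691 km
6: 7.199 km
7: 8.351 km
8: 7.745 km
9: 9.751 km
10: 8.689 km
11: 10.491 km
12: 13.082 km
13: 13.043 km
14: 5.560 km
Minimum: 14 at 5.560 km.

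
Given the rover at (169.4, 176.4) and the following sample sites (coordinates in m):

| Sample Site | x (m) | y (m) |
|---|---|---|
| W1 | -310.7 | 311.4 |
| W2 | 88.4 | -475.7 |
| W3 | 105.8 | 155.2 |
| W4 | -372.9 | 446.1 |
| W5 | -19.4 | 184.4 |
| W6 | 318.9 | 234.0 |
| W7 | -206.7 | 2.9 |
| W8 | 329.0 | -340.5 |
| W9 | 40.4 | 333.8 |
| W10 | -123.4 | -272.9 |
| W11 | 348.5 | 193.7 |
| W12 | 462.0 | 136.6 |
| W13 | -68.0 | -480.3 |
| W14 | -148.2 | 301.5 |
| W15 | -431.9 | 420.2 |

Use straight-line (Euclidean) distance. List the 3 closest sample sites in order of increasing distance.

Distances from (169.4, 176.4):
W1: √((-480.1)² + (135.0)²) = √(230496.010 + 18225.000) = 498.7 m
W2: √((-81.0)² + (-652.1)²) = √(6561.000 + 425234.410) = 657.1 m
W3: √((-63.6)² + (-21.2)²) = √(4044.960 + 449.440) = 67.0 m
W4: √((-542.3)² + (269.7)²) = √(294089.290 + 72738.090) = 605.7 m
W5: √((-188.8)² + (8.0)²) = √(35645.440 + 64.000) = 189.0 m
W6: √((149.5)² + (57.6)²) = √(22350.250 + 3317.760) = 160.2 m
W7: √((-376.1)² + (-173.5)²) = √(141451.210 + 30102.250) = 414.2 m
W8: √((159.6)² + (-516.9)²) = √(25472.160 + 267185.610) = 541.0 m
W9: √((-129.0)² + (157.4)²) = √(16641.000 + 24774.760) = 203.5 m
W10: √((-292.8)² + (-449.3)²) = √(85731.840 + 201870.490) = 536.3 m
W11: √((179.1)² + (17.3)²) = √(32076.810 + 299.290) = 179.9 m
W12: √((292.6)² + (-39.8)²) = √(85614.760 + 1584.040) = 295.3 m
W13: √((-237.4)² + (-656.7)²) = √(56358.760 + 431254.890) = 698.3 m
W14: √((-317.6)² + (125.1)²) = √(100869.760 + 15650.010) = 341.3 m
W15: √((-601.3)² + (243.8)²) = √(361561.690 + 59438.440) = 648.8 m
Sorted: W3 (67.0 m) < W6 (160.2 m) < W11 (179.9 m) < W5 (189.0 m) < W9 (203.5 m) < …

W3, W6, W11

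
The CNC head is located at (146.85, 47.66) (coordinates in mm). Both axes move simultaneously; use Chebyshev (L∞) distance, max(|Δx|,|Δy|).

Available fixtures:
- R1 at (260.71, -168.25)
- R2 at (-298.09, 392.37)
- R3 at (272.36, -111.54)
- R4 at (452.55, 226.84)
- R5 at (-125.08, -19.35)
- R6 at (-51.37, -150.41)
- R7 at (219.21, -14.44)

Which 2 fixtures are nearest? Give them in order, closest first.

Distances from (146.85, 47.66):
R1: 215.91 mm
R2: 444.94 mm
R3: 159.20 mm
R4: 305.70 mm
R5: 271.93 mm
R6: 198.22 mm
R7: 72.36 mm
Sorted: R7 (72.36 mm) < R3 (159.20 mm) < R6 (198.22 mm) < R1 (215.91 mm) < …

R7, R3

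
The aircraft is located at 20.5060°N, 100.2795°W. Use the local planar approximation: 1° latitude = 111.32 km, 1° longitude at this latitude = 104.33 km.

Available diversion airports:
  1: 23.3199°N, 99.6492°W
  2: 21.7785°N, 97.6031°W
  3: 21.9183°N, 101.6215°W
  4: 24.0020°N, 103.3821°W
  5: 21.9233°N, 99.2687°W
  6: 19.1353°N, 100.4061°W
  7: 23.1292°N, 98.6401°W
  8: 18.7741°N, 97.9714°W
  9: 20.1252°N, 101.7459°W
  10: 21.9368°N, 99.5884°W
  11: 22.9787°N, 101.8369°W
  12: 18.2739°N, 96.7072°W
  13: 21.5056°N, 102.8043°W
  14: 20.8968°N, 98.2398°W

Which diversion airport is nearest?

Distances from 20.5060°N, 100.2795°W:
1: √((2.8139·111.32)² + (0.6303·104.33)²) = √(98121.395066 + 4324.272253) = 320.0713 km
2: √((1.2725·111.32)² + (2.6764·104.33)²) = √(20066.054032 + 77968.729451) = 313.1051 km
3: √((1.4123·111.32)² + (-1.3420·104.33)²) = √(24717.259295 + 19603.040918) = 210.5239 km
4: √((3.4960·111.32)² + (-3.1026·104.33)²) = √(151456.962687 + 104777.972662) = 506.1965 km
5: √((1.4173·111.32)² + (1.0108·104.33)²) = √(24892.583326 + 11121.129073) = 189.7728 km
6: √((-1.3707·111.32)² + (-0.1266·104.33)²) = √(23282.586272 + 174.455966) = 153.1569 km
7: √((2.6232·111.32)² + (1.6394·104.33)²) = √(85272.540630 + 29254.203374) = 338.4180 km
8: √((-1.7319·111.32)² + (2.3081·104.33)²) = √(37169.953669 + 57986.601573) = 308.4746 km
9: √((-0.3808·111.32)² + (-1.4664·104.33)²) = √(1796.967716 + 23405.790782) = 158.7538 km
10: √((1.4308·111.32)² + (0.6911·104.33)²) = √(25369.053147 + 5198.765171) = 174.8365 km
11: √((2.4727·111.32)² + (-1.5574·104.33)²) = √(75768.598302 + 26400.901421) = 319.6396 km
12: √((-2.2321·111.32)² + (3.5723·104.33)²) = √(61741.004396 + 138903.843182) = 447.9340 km
13: √((0.9996·111.32)² + (-2.5248·104.33)²) = √(12382.230669 + 69386.084045) = 285.9516 km
14: √((0.3908·111.32)² + (2.0397·104.33)²) = √(1892.585487 + 45284.649069) = 217.2032 km
Minimum: 6 at 153.1569 km.

6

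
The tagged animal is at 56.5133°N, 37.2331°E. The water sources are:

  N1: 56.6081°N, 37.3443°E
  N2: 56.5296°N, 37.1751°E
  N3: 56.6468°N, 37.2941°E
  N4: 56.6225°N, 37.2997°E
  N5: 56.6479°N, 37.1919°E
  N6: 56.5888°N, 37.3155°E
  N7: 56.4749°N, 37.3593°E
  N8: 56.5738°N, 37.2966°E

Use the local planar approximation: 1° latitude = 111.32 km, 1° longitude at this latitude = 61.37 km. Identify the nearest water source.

Distances from 56.5133°N, 37.2331°E:
N1: 12.5674 km
N2: 3.9953 km
N3: 15.3255 km
N4: 12.8249 km
N5: 15.1955 km
N6: 9.8087 km
N7: 8.8463 km
N8: 7.7811 km
Minimum: N2 at 3.9953 km.

N2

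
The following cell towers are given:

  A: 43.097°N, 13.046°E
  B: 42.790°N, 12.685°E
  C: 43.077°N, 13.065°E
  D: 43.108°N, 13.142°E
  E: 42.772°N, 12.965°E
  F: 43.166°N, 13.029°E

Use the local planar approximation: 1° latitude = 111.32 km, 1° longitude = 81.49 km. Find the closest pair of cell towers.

Pairwise distances:
A–B: √((-0.307·111.32)² + (-0.361·81.49)²) = √(1167.94703 + 865.41225) = 45.093 km
A–C: √((-0.020·111.32)² + (0.019·81.49)²) = √(4.95686 + 2.39726) = 2.712 km
A–D: √((0.011·111.32)² + (0.096·81.49)²) = √(1.49945 + 61.19995) = 7.918 km
A–E: √((-0.325·111.32)² + (-0.081·81.49)²) = √(1308.92004 + 43.56911) = 36.776 km
A–F: √((0.069·111.32)² + (-0.017·81.49)²) = √(58.99899 + 1.91914) = 7.805 km
B–C: √((0.287·111.32)² + (0.380·81.49)²) = √(1020.72838 + 958.90554) = 44.493 km
B–D: √((0.318·111.32)² + (0.457·81.49)²) = √(1253.14301 + 1386.88687) = 51.381 km
B–E: √((-0.018·111.32)² + (0.280·81.49)²) = √(4.01505 + 520.62462) = 22.905 km
B–F: √((0.376·111.32)² + (0.344·81.49)²) = √(1751.95152 + 785.82442) = 50.376 km
C–D: √((0.031·111.32)² + (0.077·81.49)²) = √(11.90885 + 39.37224) = 7.161 km
C–E: √((-0.305·111.32)² + (-0.100·81.49)²) = √(1152.77905 + 66.40620) = 34.917 km
C–F: √((0.089·111.32)² + (-0.036·81.49)²) = √(98.15816 + 8.60624) = 10.333 km
D–E: √((-0.336·111.32)² + (-0.177·81.49)²) = √(1399.02331 + 208.04399) = 40.088 km
D–F: √((0.058·111.32)² + (-0.113·81.49)²) = √(41.68717 + 84.79408) = 11.246 km
E–F: √((0.394·111.32)² + (0.064·81.49)²) = √(1923.70662 + 27.19998) = 44.169 km
Closest pair: A–C at 2.712 km.

A and C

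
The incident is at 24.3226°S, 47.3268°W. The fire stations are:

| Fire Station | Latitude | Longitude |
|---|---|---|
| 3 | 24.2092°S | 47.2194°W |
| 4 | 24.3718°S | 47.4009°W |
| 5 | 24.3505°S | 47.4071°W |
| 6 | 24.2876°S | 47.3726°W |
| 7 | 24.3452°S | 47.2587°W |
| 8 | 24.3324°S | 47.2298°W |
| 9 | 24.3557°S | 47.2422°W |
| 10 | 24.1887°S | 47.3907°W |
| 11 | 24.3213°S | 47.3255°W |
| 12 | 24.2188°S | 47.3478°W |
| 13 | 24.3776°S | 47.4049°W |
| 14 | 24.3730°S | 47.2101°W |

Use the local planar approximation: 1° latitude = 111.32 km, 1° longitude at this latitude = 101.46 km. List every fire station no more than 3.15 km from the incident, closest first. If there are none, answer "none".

11

Distances from 24.3226°S, 47.3268°W:
3: √((0.1134·111.32)² + (0.1074·101.46)²) = √(159.357499 + 118.740337) = 16.6763 km
4: √((-0.0492·111.32)² + (-0.0741·101.46)²) = √(29.996916 + 56.523121) = 9.3016 km
5: √((-0.0279·111.32)² + (-0.0803·101.46)²) = √(9.646168 + 66.377487) = 8.7192 km
6: √((0.0350·111.32)² + (-0.0458·101.46)²) = √(15.180374 + 21.593382) = 6.0641 km
7: √((-0.0226·111.32)² + (0.0681·101.46)²) = √(6.329411 + 47.740168) = 7.3532 km
8: √((-0.0098·111.32)² + (0.0970·101.46)²) = √(1.190141 + 96.857484) = 9.9019 km
9: √((-0.0331·111.32)² + (0.0846·101.46)²) = √(13.576955 + 73.676747) = 9.3410 km
10: √((0.1339·111.32)² + (-0.0639·101.46)²) = √(222.181323 + 42.033101) = 16.2547 km
11: √((0.0013·111.32)² + (0.0013·101.46)²) = √(0.020943 + 0.017397) = 0.1958 km
12: √((0.1038·111.32)² + (-0.0210·101.46)²) = √(133.518395 + 4.539712) = 11.7498 km
13: √((-0.0550·111.32)² + (-0.0781·101.46)²) = √(37.486231 + 62.790188) = 10.0138 km
14: √((-0.0504·111.32)² + (0.1167·101.46)²) = √(31.478024 + 140.194646) = 13.1024 km
Threshold 3.15 km: 11 (0.1958 km) is within range.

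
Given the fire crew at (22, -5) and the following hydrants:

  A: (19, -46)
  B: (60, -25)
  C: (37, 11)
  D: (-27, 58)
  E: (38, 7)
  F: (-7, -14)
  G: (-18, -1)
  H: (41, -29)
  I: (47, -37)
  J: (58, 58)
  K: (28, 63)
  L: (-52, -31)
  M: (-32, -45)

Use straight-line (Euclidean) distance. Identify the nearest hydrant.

Distances from (22, -5):
A: √((-3)² + (-41)²) = √(9.000 + 1681.000) = 41.1
B: √((38)² + (-20)²) = √(1444.000 + 400.000) = 42.9
C: √((15)² + (16)²) = √(225.000 + 256.000) = 21.9
D: √((-49)² + (63)²) = √(2401.000 + 3969.000) = 79.8
E: √((16)² + (12)²) = √(256.000 + 144.000) = 20.0
F: √((-29)² + (-9)²) = √(841.000 + 81.000) = 30.4
G: √((-40)² + (4)²) = √(1600.000 + 16.000) = 40.2
H: √((19)² + (-24)²) = √(361.000 + 576.000) = 30.6
I: √((25)² + (-32)²) = √(625.000 + 1024.000) = 40.6
J: √((36)² + (63)²) = √(1296.000 + 3969.000) = 72.6
K: √((6)² + (68)²) = √(36.000 + 4624.000) = 68.3
L: √((-74)² + (-26)²) = √(5476.000 + 676.000) = 78.4
M: √((-54)² + (-40)²) = √(2916.000 + 1600.000) = 67.2
Minimum: E at 20.0.

E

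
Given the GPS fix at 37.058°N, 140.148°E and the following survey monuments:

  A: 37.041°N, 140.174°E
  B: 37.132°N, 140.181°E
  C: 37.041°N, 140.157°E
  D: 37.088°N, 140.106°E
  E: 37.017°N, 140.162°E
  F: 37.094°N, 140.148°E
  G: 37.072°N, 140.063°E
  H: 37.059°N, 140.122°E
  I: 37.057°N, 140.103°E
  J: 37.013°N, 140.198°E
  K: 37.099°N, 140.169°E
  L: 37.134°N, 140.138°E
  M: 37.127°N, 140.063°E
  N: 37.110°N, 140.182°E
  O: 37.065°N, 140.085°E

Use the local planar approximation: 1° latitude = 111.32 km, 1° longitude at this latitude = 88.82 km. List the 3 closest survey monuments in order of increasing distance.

Distances from 37.058°N, 140.148°E:
A: √((-0.017·111.32)² + (0.026·88.82)²) = √(3.58133 + 5.33296) = 2.986 km
B: √((0.074·111.32)² + (0.033·88.82)²) = √(67.85937 + 8.59111) = 8.744 km
C: √((-0.017·111.32)² + (0.009·88.82)²) = √(3.58133 + 0.63901) = 2.054 km
D: √((0.030·111.32)² + (-0.042·88.82)²) = √(11.15293 + 13.91618) = 5.007 km
E: √((-0.041·111.32)² + (0.014·88.82)²) = √(20.83119 + 1.54624) = 4.730 km
F: √((0.036·111.32)² + (0.000·88.82)²) = √(16.06022 + 0.00000) = 4.008 km
G: √((0.014·111.32)² + (-0.085·88.82)²) = √(2.42886 + 56.99797) = 7.709 km
H: √((0.001·111.32)² + (-0.026·88.82)²) = √(0.01239 + 5.33296) = 2.312 km
I: √((-0.001·111.32)² + (-0.045·88.82)²) = √(0.01239 + 15.97521) = 3.998 km
J: √((-0.045·111.32)² + (0.050·88.82)²) = √(25.09409 + 19.72248) = 6.695 km
K: √((0.041·111.32)² + (0.021·88.82)²) = √(20.83119 + 3.47905) = 4.931 km
L: √((0.076·111.32)² + (-0.010·88.82)²) = √(71.57701 + 0.78890) = 8.507 km
M: √((0.069·111.32)² + (-0.085·88.82)²) = √(58.99899 + 56.99797) = 10.770 km
N: √((0.052·111.32)² + (0.034·88.82)²) = √(33.50835 + 9.11968) = 6.529 km
O: √((0.007·111.32)² + (-0.063·88.82)²) = √(0.60721 + 31.31141) = 5.650 km
Sorted: C (2.054 km) < H (2.312 km) < A (2.986 km) < I (3.998 km) < F (4.008 km) < …

C, H, A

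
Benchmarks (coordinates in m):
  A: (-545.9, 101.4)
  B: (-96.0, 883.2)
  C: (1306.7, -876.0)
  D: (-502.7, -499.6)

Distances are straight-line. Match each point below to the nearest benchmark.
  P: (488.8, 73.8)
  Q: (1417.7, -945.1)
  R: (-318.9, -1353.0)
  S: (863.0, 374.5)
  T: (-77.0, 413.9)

P at (488.8, 73.8):
  A: √((-1034.7)² + (27.6)²) = √(1070604.090 + 761.760) = 1035.1 m
  B: √((-584.8)² + (809.4)²) = √(341991.040 + 655128.360) = 998.6 m
  C: √((817.9)² + (-949.8)²) = √(668960.410 + 902120.040) = 1253.4 m
  D: √((-991.5)² + (-573.4)²) = √(983072.250 + 328787.560) = 1145.4 m
  → nearest: B (998.6 m)
Q at (1417.7, -945.1):
  A: √((-1963.6)² + (1046.5)²) = √(3855724.960 + 1095162.250) = 2225.1 m
  B: √((-1513.7)² + (1828.3)²) = √(2291287.690 + 3342680.890) = 2373.6 m
  C: √((-111.0)² + (69.1)²) = √(12321.000 + 4774.810) = 130.8 m
  D: √((-1920.4)² + (445.5)²) = √(3687936.160 + 198470.250) = 1971.4 m
  → nearest: C (130.8 m)
R at (-318.9, -1353.0):
  A: √((-227.0)² + (1454.4)²) = √(51529.000 + 2115279.360) = 1472.0 m
  B: √((222.9)² + (2236.2)²) = √(49684.410 + 5000590.440) = 2247.3 m
  C: √((1625.6)² + (477.0)²) = √(2642575.360 + 227529.000) = 1694.1 m
  D: √((-183.8)² + (853.4)²) = √(33782.440 + 728291.560) = 873.0 m
  → nearest: D (873.0 m)
S at (863.0, 374.5):
  A: √((-1408.9)² + (-273.1)²) = √(1984999.210 + 74583.610) = 1435.1 m
  B: √((-959.0)² + (508.7)²) = √(919681.000 + 258775.690) = 1085.6 m
  C: √((443.7)² + (-1250.5)²) = √(196869.690 + 1563750.250) = 1326.9 m
  D: √((-1365.7)² + (-874.1)²) = √(1865136.490 + 764050.810) = 1621.5 m
  → nearest: B (1085.6 m)
T at (-77.0, 413.9):
  A: √((-468.9)² + (-312.5)²) = √(219867.210 + 97656.250) = 563.5 m
  B: √((-19.0)² + (469.3)²) = √(361.000 + 220242.490) = 469.7 m
  C: √((1383.7)² + (-1289.9)²) = √(1914625.690 + 1663842.010) = 1891.7 m
  D: √((-425.7)² + (-913.5)²) = √(181220.490 + 834482.250) = 1007.8 m
  → nearest: B (469.7 m)

P→B; Q→C; R→D; S→B; T→B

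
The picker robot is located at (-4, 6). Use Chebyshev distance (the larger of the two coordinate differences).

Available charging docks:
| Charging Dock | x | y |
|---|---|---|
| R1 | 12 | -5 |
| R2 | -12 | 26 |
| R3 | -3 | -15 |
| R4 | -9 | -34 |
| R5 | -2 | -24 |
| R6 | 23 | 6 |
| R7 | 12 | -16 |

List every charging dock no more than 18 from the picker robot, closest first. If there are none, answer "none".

R1

Distances from (-4, 6):
R1: 16
R2: 20
R3: 21
R4: 40
R5: 30
R6: 27
R7: 22
Threshold 18: R1 (16) is within range.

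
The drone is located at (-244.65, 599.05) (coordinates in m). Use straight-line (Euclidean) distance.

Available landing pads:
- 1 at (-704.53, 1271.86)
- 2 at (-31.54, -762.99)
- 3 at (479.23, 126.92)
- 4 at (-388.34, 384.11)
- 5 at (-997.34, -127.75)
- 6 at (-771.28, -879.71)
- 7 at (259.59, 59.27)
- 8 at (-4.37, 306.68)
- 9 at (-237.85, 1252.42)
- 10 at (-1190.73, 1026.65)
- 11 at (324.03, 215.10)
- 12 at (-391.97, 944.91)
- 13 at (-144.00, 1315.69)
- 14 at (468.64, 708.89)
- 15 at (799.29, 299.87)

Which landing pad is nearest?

Distances from (-244.65, 599.05):
1: √((-459.88)² + (672.81)²) = √(211489.6144 + 452673.2961) = 814.96 m
2: √((213.11)² + (-1362.04)²) = √(45415.8721 + 1855152.9616) = 1378.61 m
3: √((723.88)² + (-472.13)²) = √(524002.2544 + 222906.7369) = 864.24 m
4: √((-143.69)² + (-214.94)²) = √(20646.8161 + 46199.2036) = 258.55 m
5: √((-752.69)² + (-726.80)²) = √(566542.2361 + 528238.2400) = 1046.32 m
6: √((-526.63)² + (-1478.76)²) = √(277339.1569 + 2186731.1376) = 1569.74 m
7: √((504.24)² + (-539.78)²) = √(254257.9776 + 291362.4484) = 738.66 m
8: √((240.28)² + (-292.37)²) = √(57734.4784 + 85480.2169) = 378.44 m
9: √((6.80)² + (653.37)²) = √(46.2400 + 426892.3569) = 653.41 m
10: √((-946.08)² + (427.60)²) = √(895067.3664 + 182841.7600) = 1038.22 m
11: √((568.68)² + (-383.95)²) = √(323396.9424 + 147417.6025) = 686.16 m
12: √((-147.32)² + (345.86)²) = √(21703.1824 + 119619.1396) = 375.93 m
13: √((100.65)² + (716.64)²) = √(10130.4225 + 513572.8896) = 723.67 m
14: √((713.29)² + (109.84)²) = √(508782.6241 + 12064.8256) = 721.70 m
15: √((1043.94)² + (-299.18)²) = √(1089810.7236 + 89508.6724) = 1085.96 m
Minimum: 4 at 258.55 m.

4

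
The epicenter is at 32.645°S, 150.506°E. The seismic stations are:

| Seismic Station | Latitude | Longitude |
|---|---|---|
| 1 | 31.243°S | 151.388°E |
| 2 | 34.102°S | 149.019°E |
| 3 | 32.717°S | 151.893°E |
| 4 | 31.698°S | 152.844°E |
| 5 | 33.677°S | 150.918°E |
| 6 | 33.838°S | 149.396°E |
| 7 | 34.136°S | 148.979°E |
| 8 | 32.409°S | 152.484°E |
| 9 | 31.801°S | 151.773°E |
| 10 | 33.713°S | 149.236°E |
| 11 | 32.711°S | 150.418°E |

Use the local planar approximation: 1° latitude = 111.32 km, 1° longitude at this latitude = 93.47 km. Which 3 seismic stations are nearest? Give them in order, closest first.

Distances from 32.645°S, 150.506°E:
1: √((1.402·111.32)² + (0.882·93.47)²) = √(24358.04467 + 6796.44264) = 176.506 km
2: √((-1.457·111.32)² + (-1.487·93.47)²) = √(26306.64710 + 19318.18952) = 213.600 km
3: √((-0.072·111.32)² + (1.387·93.47)²) = √(64.24087 + 16807.27893) = 129.890 km
4: √((0.947·111.32)² + (2.338·93.47)²) = √(11113.38483 + 47756.61090) = 242.631 km
5: √((-1.032·111.32)² + (0.412·93.47)²) = √(13197.92907 + 1482.99237) = 121.165 km
6: √((-1.193·111.32)² + (-1.110·93.47)²) = √(17637.10428 + 10764.41525) = 168.528 km
7: √((-1.491·111.32)² + (-1.527·93.47)²) = √(27548.73632 + 20371.47895) = 218.907 km
8: √((0.236·111.32)² + (1.978·93.47)²) = √(690.19276 + 34181.96773) = 186.741 km
9: √((0.844·111.32)² + (1.267·93.47)²) = √(8827.36915 + 14024.83353) = 151.169 km
10: √((-1.068·111.32)² + (-1.270·93.47)²) = √(14134.77503 + 14091.32811) = 168.006 km
11: √((-0.066·111.32)² + (-0.088·93.47)²) = √(53.98017 + 67.65655) = 11.029 km
Sorted: 11 (11.029 km) < 5 (121.165 km) < 3 (129.890 km) < 9 (151.169 km) < 10 (168.006 km) < …

11, 5, 3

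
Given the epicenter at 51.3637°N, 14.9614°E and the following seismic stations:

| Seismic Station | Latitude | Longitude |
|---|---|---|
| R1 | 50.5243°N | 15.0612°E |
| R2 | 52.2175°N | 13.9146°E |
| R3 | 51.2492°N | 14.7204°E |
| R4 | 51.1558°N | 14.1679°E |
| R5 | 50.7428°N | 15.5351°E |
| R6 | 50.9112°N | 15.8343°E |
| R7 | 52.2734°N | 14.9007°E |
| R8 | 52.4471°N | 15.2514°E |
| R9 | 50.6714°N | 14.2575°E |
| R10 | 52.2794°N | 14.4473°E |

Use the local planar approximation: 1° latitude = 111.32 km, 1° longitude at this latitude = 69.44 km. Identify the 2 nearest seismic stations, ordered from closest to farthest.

R3, R4

Distances from 51.3637°N, 14.9614°E:
R1: √((-0.8394·111.32)² + (0.0998·69.44)²) = √(8731.408859 + 48.026452) = 93.6986 km
R2: √((0.8538·111.32)² + (-1.0468·69.44)²) = √(9033.555066 + 5283.805861) = 119.6552 km
R3: √((-0.1145·111.32)² + (-0.2410·69.44)²) = √(162.464085 + 280.061564) = 21.0363 km
R4: √((-0.2079·111.32)² + (-0.7935·69.44)²) = √(535.618260 + 3036.080528) = 59.7637 km
R5: √((-0.6209·111.32)² + (0.5737·69.44)²) = √(4777.379207 + 1587.044572) = 79.7773 km
R6: √((-0.4525·111.32)² + (0.8729·69.44)²) = √(2537.368607 + 3674.078332) = 78.8127 km
R7: √((0.9097·111.32)² + (-0.0607·69.44)²) = √(10255.168127 + 17.766292) = 101.3555 km
R8: √((1.0834·111.32)² + (0.2900·69.44)²) = √(14545.346042 + 405.522934) = 122.2737 km
R9: √((-0.6923·111.32)² + (-0.7039·69.44)²) = √(5939.297211 + 2389.138654) = 91.2603 km
R10: √((0.9157·111.32)² + (-0.5141·69.44)²) = √(10390.891827 + 1274.426026) = 108.0061 km
Sorted: R3 (21.0363 km) < R4 (59.7637 km) < R6 (78.8127 km) < R5 (79.7773 km) < …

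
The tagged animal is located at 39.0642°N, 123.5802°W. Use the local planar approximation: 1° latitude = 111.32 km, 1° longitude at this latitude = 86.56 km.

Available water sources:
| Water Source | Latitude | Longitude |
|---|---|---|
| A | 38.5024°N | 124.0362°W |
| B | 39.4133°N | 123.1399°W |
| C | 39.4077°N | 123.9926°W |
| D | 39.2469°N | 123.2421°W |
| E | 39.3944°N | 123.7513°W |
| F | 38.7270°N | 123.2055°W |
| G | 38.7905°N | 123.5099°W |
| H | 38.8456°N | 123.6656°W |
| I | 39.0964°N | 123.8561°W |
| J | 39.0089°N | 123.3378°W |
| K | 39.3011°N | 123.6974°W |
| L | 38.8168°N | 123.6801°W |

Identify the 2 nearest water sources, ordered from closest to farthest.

Distances from 39.0642°N, 123.5802°W:
A: 73.9540 km
B: 54.4315 km
C: 52.3113 km
D: 35.6390 km
E: 39.6294 km
F: 49.6085 km
G: 31.0700 km
H: 25.4326 km
I: 24.1494 km
J: 21.8666 km
K: 28.2557 km
L: 28.8662 km
Sorted: J (21.8666 km) < I (24.1494 km) < H (25.4326 km) < K (28.2557 km) < …

J, I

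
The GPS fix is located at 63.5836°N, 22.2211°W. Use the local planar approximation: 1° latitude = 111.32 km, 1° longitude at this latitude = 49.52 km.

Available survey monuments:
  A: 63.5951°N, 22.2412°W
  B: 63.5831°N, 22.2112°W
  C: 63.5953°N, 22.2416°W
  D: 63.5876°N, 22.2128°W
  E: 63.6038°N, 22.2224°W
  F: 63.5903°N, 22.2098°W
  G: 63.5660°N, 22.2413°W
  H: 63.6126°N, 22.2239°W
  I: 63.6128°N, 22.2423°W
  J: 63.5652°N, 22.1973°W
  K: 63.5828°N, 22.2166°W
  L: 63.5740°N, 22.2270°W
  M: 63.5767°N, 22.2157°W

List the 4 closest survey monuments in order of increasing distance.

Distances from 63.5836°N, 22.2211°W:
A: √((0.0115·111.32)² + (-0.0201·49.52)²) = √(1.638861 + 0.990726) = 1.6216 km
B: √((-0.0005·111.32)² + (0.0099·49.52)²) = √(0.003098 + 0.240343) = 0.4934 km
C: √((0.0117·111.32)² + (-0.0205·49.52)²) = √(1.696360 + 1.030550) = 1.6513 km
D: √((0.0040·111.32)² + (0.0083·49.52)²) = √(0.198274 + 0.168934) = 0.6060 km
E: √((0.0202·111.32)² + (-0.0013·49.52)²) = √(5.056490 + 0.004144) = 2.2496 km
F: √((0.0067·111.32)² + (0.0113·49.52)²) = √(0.556283 + 0.313125) = 0.9324 km
G: √((-0.0176·111.32)² + (-0.0202·49.52)²) = √(3.838590 + 1.000608) = 2.1998 km
H: √((0.0290·111.32)² + (-0.0028·49.52)²) = √(10.421792 + 0.019225) = 3.2313 km
I: √((0.0292·111.32)² + (-0.0212·49.52)²) = √(10.566036 + 1.102130) = 3.4159 km
J: √((-0.0184·111.32)² + (0.0238·49.52)²) = √(4.195484 + 1.389041) = 2.3632 km
K: √((-0.0008·111.32)² + (0.0045·49.52)²) = √(0.007931 + 0.049658) = 0.2400 km
L: √((-0.0096·111.32)² + (-0.0059·49.52)²) = √(1.142060 + 0.085362) = 1.1079 km
M: √((-0.0069·111.32)² + (0.0054·49.52)²) = √(0.589990 + 0.071507) = 0.8133 km
Sorted: K (0.2400 km) < B (0.4934 km) < D (0.6060 km) < M (0.8133 km) < F (0.9324 km) < L (1.1079 km) < …

K, B, D, M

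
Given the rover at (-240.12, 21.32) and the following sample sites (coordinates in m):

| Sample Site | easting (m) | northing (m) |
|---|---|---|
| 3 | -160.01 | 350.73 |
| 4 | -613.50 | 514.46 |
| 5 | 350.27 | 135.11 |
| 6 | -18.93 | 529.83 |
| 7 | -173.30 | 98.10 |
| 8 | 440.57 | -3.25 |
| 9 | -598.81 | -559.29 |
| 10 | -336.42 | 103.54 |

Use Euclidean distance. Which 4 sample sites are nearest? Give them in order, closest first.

7, 10, 3, 6

Distances from (-240.12, 21.32):
3: √((80.11)² + (329.41)²) = √(6417.6121 + 108510.9481) = 339.01 m
4: √((-373.38)² + (493.14)²) = √(139412.6244 + 243187.0596) = 618.55 m
5: √((590.39)² + (113.79)²) = √(348560.3521 + 12948.1641) = 601.26 m
6: √((221.19)² + (508.51)²) = √(48925.0161 + 258582.4201) = 554.53 m
7: √((66.82)² + (76.78)²) = √(4464.9124 + 5895.1684) = 101.78 m
8: √((680.69)² + (-24.57)²) = √(463338.8761 + 603.6849) = 681.13 m
9: √((-358.69)² + (-580.61)²) = √(128658.5161 + 337107.9721) = 682.47 m
10: √((-96.30)² + (82.22)²) = √(9273.6900 + 6760.1284) = 126.62 m
Sorted: 7 (101.78 m) < 10 (126.62 m) < 3 (339.01 m) < 6 (554.53 m) < 5 (601.26 m) < 4 (618.55 m) < …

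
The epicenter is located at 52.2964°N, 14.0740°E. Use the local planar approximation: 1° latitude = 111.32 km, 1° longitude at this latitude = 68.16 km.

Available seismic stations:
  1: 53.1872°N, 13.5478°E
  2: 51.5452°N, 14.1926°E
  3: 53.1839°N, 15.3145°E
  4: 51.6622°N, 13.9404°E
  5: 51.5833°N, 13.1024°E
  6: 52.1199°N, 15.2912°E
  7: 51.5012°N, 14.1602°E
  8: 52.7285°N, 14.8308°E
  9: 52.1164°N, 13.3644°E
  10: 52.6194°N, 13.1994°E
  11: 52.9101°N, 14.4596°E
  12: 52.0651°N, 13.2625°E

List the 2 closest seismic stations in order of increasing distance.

9, 12

Distances from 52.2964°N, 14.0740°E:
1: √((0.8908·111.32)² + (-0.5262·68.16)²) = √(9833.470337 + 1286.355036) = 105.4506 km
2: √((-0.7512·111.32)² + (0.1186·68.16)²) = √(6992.903801 + 65.347434) = 84.0134 km
3: √((0.8875·111.32)² + (1.2405·68.16)²) = √(9760.748412 + 7149.121874) = 130.0380 km
4: √((-0.6342·111.32)² + (-0.1336·68.16)²) = √(4984.239134 + 82.922441) = 71.1840 km
5: √((-0.7131·111.32)² + (-0.9716·68.16)²) = √(6301.548283 + 4385.652083) = 103.3789 km
6: √((-0.1765·111.32)² + (1.2172·68.16)²) = √(386.043118 + 6883.083703) = 85.2592 km
7: √((-0.7952·111.32)² + (0.0862·68.16)²) = √(7836.084997 + 34.520231) = 88.7164 km
8: √((0.4321·111.32)² + (0.7568·68.16)²) = √(2313.741988 + 2660.856234) = 70.5308 km
9: √((-0.1800·111.32)² + (-0.7096·68.16)²) = √(401.505414 + 2339.302458) = 52.3527 km
10: √((0.3230·111.32)² + (-0.8746·68.16)²) = √(1292.859824 + 3553.678293) = 69.6171 km
11: √((0.6137·111.32)² + (0.3856·68.16)²) = √(4667.223966 + 690.769596) = 73.1983 km
12: √((-0.2313·111.32)² + (-0.8115·68.16)²) = √(662.975777 + 3059.399644) = 61.0113 km
Sorted: 9 (52.3527 km) < 12 (61.0113 km) < 10 (69.6171 km) < 8 (70.5308 km) < …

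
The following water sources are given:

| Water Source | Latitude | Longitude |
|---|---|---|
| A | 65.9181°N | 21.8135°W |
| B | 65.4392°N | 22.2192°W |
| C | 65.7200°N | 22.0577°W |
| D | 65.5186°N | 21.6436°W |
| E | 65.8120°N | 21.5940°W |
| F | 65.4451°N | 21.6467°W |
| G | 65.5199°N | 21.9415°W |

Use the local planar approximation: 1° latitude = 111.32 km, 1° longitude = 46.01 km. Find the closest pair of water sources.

D and F

Pairwise distances:
D–F: 8.1833 km
D–G: 13.7071 km
A–E: 15.5401 km
B–G: 15.6191 km
F–G: 15.9157 km
C–G: 22.9078 km
C–E: 23.6656 km
A–C: 24.7498 km
B–F: 26.3489 km
B–D: 27.9194 km
C–D: 29.4220 km
B–C: 32.1297 km
D–E: 32.7409 km
C–F: 35.9731 km
E–G: 36.2348 km
E–F: 40.9152 km
A–G: 44.7171 km
A–D: 45.1541 km
B–E: 50.4946 km
A–F: 53.2107 km
A–B: 56.4846 km
Closest pair: D–F at 8.1833 km.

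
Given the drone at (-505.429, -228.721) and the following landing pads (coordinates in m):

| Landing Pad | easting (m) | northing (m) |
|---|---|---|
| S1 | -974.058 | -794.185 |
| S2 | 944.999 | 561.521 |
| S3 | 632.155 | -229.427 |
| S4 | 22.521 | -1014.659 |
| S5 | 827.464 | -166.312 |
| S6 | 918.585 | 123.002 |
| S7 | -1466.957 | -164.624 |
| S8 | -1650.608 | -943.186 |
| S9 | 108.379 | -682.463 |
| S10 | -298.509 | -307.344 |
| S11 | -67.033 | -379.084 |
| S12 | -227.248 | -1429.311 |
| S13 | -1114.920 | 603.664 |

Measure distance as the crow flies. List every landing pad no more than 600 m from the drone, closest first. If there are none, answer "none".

S10, S11

Distances from (-505.429, -228.721):
S1: √((-468.629)² + (-565.464)²) = √(219613.13964 + 319749.53530) = 734.413 m
S2: √((1450.428)² + (790.242)²) = √(2103741.38318 + 624482.41856) = 1651.734 m
S3: √((1137.584)² + (-0.706)²) = √(1294097.35706 + 0.49844) = 1137.584 m
S4: √((527.950)² + (-785.938)²) = √(278731.20250 + 617698.53984) = 946.800 m
S5: √((1332.893)² + (62.409)²) = √(1776603.74945 + 3894.88328) = 1334.353 m
S6: √((1424.014)² + (351.723)²) = √(2027815.87220 + 123709.06873) = 1466.808 m
S7: √((-961.528)² + (64.097)²) = √(924536.09478 + 4108.42541) = 963.662 m
S8: √((-1145.179)² + (-714.465)²) = √(1311434.94204 + 510460.23623) = 1349.776 m
S9: √((613.808)² + (-453.742)²) = √(376760.26086 + 205881.80256) = 763.310 m
S10: √((206.920)² + (-78.623)²) = √(42815.88640 + 6181.57613) = 221.354 m
S11: √((438.396)² + (-150.363)²) = √(192191.05282 + 22609.03177) = 463.465 m
S12: √((278.181)² + (-1200.590)²) = √(77384.66876 + 1441416.34810) = 1232.396 m
S13: √((-609.491)² + (832.385)²) = √(371479.27908 + 692864.78823) = 1031.671 m
Threshold 600 m: S10 (221.354 m), S11 (463.465 m) are within range.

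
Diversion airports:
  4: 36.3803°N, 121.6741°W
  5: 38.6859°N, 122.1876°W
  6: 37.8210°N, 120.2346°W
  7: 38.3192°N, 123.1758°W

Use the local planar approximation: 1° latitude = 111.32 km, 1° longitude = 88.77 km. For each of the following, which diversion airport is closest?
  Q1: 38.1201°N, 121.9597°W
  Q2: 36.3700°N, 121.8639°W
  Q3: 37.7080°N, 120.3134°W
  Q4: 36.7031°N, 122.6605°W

Q1 at 38.1201°N, 121.9597°W:
  4: 195.3269 km
  5: 66.1542 km
  6: 156.7150 km
  7: 110.2049 km
  → nearest: 5 (66.1542 km)
Q2 at 36.3700°N, 121.8639°W:
  4: 16.8875 km
  5: 259.4024 km
  6: 216.8159 km
  7: 246.2616 km
  → nearest: 4 (16.8875 km)
Q3 at 37.7080°N, 120.3134°W:
  4: 190.8790 km
  5: 198.8224 km
  6: 14.3933 km
  7: 263.0469 km
  → nearest: 6 (14.3933 km)
Q4 at 36.7031°N, 122.6605°W:
  4: 94.6493 km
  5: 224.6818 km
  6: 248.7184 km
  7: 185.6286 km
  → nearest: 4 (94.6493 km)

Q1→5; Q2→4; Q3→6; Q4→4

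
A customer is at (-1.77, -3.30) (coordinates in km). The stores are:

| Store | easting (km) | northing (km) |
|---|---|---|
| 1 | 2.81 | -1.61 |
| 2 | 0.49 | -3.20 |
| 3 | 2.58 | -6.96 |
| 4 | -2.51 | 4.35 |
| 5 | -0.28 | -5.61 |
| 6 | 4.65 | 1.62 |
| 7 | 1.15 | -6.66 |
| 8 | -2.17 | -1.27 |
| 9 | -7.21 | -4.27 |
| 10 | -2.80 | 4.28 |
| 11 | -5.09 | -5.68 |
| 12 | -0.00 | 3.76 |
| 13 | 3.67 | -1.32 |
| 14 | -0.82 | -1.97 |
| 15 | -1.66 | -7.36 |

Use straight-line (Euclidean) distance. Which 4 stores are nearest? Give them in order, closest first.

14, 8, 2, 5

Distances from (-1.77, -3.30):
1: 4.88 km
2: 2.26 km
3: 5.68 km
4: 7.69 km
5: 2.75 km
6: 8.09 km
7: 4.45 km
8: 2.07 km
9: 5.53 km
10: 7.65 km
11: 4.08 km
12: 7.28 km
13: 5.79 km
14: 1.63 km
15: 4.06 km
Sorted: 14 (1.63 km) < 8 (2.07 km) < 2 (2.26 km) < 5 (2.75 km) < 15 (4.06 km) < 11 (4.08 km) < …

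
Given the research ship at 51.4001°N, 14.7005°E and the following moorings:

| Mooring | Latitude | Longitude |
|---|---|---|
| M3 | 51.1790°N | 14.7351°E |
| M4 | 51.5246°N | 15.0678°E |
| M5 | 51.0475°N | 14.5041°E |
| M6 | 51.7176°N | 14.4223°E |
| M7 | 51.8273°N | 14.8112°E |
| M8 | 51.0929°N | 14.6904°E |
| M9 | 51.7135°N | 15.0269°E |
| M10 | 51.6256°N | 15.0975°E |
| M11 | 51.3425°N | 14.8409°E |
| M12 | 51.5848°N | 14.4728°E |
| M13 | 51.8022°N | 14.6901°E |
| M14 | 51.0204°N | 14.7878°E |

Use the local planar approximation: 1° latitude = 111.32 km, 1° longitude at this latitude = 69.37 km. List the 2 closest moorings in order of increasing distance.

Distances from 51.4001°N, 14.7005°E:
M3: √((-0.2211·111.32)² + (0.0346·69.37)²) = √(605.792484 + 5.760970) = 24.7296 km
M4: √((0.1245·111.32)² + (0.3673·69.37)²) = √(192.081305 + 649.210067) = 29.0050 km
M5: √((-0.3526·111.32)² + (-0.1964·69.37)²) = √(1540.674914 + 185.620679) = 41.5487 km
M6: √((0.3175·111.32)² + (-0.2782·69.37)²) = √(1249.205405 + 372.441134) = 40.2697 km
M7: √((0.4272·111.32)² + (0.1107·69.37)²) = √(2261.564005 + 58.971019) = 48.1719 km
M8: √((-0.3072·111.32)² + (-0.0101·69.37)²) = √(1169.469280 + 0.490892) = 34.2047 km
M9: √((0.3134·111.32)² + (0.3264·69.37)²) = √(1217.150774 + 512.676829) = 41.5912 km
M10: √((0.2255·111.32)² + (0.3970·69.37)²) = √(630.143539 + 758.445541) = 37.2638 km
M11: √((-0.0576·111.32)² + (0.1404·69.37)²) = √(41.114154 + 94.858795) = 11.6607 km
M12: √((0.1847·111.32)² + (-0.2277·69.37)²) = √(422.746661 + 249.499368) = 25.9277 km
M13: √((0.4021·111.32)² + (-0.0104·69.37)²) = √(2003.616233 + 0.520487) = 44.7676 km
M14: √((-0.3797·111.32)² + (0.0873·69.37)²) = √(1786.601069 + 36.675148) = 42.6998 km
Sorted: M11 (11.6607 km) < M3 (24.7296 km) < M12 (25.9277 km) < M4 (29.0050 km) < …

M11, M3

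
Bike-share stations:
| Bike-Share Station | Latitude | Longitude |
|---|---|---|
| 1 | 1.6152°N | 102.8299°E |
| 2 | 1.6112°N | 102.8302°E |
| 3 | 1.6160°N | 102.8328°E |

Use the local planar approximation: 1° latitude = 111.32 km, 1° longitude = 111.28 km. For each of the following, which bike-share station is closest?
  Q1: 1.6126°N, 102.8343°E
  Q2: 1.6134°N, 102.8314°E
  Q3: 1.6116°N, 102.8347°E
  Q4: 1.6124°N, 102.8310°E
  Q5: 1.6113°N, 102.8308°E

Q1 at 1.6126°N, 102.8343°E:
  1: √((0.0026·111.32)² + (-0.0044·111.28)²) = √(0.083771 + 0.239739) = 0.5688 km
  2: √((-0.0014·111.32)² + (-0.0041·111.28)²) = √(0.024289 + 0.208162) = 0.4821 km
  3: √((0.0034·111.32)² + (-0.0015·111.28)²) = √(0.143253 + 0.027862) = 0.4137 km
  → nearest: 3 (0.4137 km)
Q2 at 1.6134°N, 102.8314°E:
  1: √((0.0018·111.32)² + (-0.0015·111.28)²) = √(0.040151 + 0.027862) = 0.2608 km
  2: √((-0.0022·111.32)² + (-0.0012·111.28)²) = √(0.059978 + 0.017832) = 0.2789 km
  3: √((0.0026·111.32)² + (0.0014·111.28)²) = √(0.083771 + 0.024271) = 0.3287 km
  → nearest: 1 (0.2608 km)
Q3 at 1.6116°N, 102.8347°E:
  1: √((0.0036·111.32)² + (-0.0048·111.28)²) = √(0.160602 + 0.285310) = 0.6678 km
  2: √((-0.0004·111.32)² + (-0.0045·111.28)²) = √(0.001983 + 0.250761) = 0.5027 km
  3: √((0.0044·111.32)² + (-0.0019·111.28)²) = √(0.239912 + 0.044703) = 0.5335 km
  → nearest: 2 (0.5027 km)
Q4 at 1.6124°N, 102.8310°E:
  1: √((0.0028·111.32)² + (-0.0011·111.28)²) = √(0.097154 + 0.014984) = 0.3349 km
  2: √((-0.0012·111.32)² + (-0.0008·111.28)²) = √(0.017845 + 0.007925) = 0.1605 km
  3: √((0.0036·111.32)² + (0.0018·111.28)²) = √(0.160602 + 0.040122) = 0.4480 km
  → nearest: 2 (0.1605 km)
Q5 at 1.6113°N, 102.8308°E:
  1: √((0.0039·111.32)² + (-0.0009·111.28)²) = √(0.188484 + 0.010030) = 0.4456 km
  2: √((-0.0001·111.32)² + (-0.0006·111.28)²) = √(0.000124 + 0.004458) = 0.0677 km
  3: √((0.0047·111.32)² + (0.0020·111.28)²) = √(0.273742 + 0.049533) = 0.5686 km
  → nearest: 2 (0.0677 km)

Q1→3; Q2→1; Q3→2; Q4→2; Q5→2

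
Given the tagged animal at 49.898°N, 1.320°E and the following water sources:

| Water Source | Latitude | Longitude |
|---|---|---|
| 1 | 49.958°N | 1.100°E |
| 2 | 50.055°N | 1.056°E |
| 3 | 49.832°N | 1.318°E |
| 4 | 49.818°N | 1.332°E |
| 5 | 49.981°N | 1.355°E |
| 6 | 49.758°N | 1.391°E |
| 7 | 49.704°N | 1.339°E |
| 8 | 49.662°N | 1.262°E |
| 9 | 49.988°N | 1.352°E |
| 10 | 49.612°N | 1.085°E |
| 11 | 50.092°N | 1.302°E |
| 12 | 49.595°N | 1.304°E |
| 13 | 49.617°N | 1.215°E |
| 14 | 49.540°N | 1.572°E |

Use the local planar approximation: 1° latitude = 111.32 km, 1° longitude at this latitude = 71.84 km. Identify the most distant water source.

Distances from 49.898°N, 1.320°E:
1: 17.158 km
2: 25.791 km
3: 7.349 km
4: 8.947 km
5: 9.576 km
6: 16.398 km
7: 21.639 km
8: 26.600 km
9: 10.279 km
10: 36.037 km
11: 21.635 km
12: 33.750 km
13: 32.178 km
14: 43.772 km
Maximum: 14 at 43.772 km.

14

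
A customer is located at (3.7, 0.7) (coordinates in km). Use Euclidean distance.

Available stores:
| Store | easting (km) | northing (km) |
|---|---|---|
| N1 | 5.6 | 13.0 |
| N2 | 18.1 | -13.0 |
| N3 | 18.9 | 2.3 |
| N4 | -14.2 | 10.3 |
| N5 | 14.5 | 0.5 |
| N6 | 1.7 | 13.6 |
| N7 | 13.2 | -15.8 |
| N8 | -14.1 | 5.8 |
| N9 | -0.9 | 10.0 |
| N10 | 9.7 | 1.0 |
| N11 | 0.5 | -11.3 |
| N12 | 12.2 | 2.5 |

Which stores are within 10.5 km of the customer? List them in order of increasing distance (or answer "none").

Distances from (3.7, 0.7):
N1: √((1.9)² + (12.3)²) = √(3.6100 + 151.2900) = 12.45 km
N2: √((14.4)² + (-13.7)²) = √(207.3600 + 187.6900) = 19.88 km
N3: √((15.2)² + (1.6)²) = √(231.0400 + 2.5600) = 15.28 km
N4: √((-17.9)² + (9.6)²) = √(320.4100 + 92.1600) = 20.31 km
N5: √((10.8)² + (-0.2)²) = √(116.6400 + 0.0400) = 10.80 km
N6: √((-2.0)² + (12.9)²) = √(4.0000 + 166.4100) = 13.05 km
N7: √((9.5)² + (-16.5)²) = √(90.2500 + 272.2500) = 19.04 km
N8: √((-17.8)² + (5.1)²) = √(316.8400 + 26.0100) = 18.52 km
N9: √((-4.6)² + (9.3)²) = √(21.1600 + 86.4900) = 10.38 km
N10: √((6.0)² + (0.3)²) = √(36.0000 + 0.0900) = 6.01 km
N11: √((-3.2)² + (-12.0)²) = √(10.2400 + 144.0000) = 12.42 km
N12: √((8.5)² + (1.8)²) = √(72.2500 + 3.2400) = 8.69 km
Threshold 10.5 km: N10 (6.01 km), N12 (8.69 km), N9 (10.38 km) are within range.

N10, N12, N9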